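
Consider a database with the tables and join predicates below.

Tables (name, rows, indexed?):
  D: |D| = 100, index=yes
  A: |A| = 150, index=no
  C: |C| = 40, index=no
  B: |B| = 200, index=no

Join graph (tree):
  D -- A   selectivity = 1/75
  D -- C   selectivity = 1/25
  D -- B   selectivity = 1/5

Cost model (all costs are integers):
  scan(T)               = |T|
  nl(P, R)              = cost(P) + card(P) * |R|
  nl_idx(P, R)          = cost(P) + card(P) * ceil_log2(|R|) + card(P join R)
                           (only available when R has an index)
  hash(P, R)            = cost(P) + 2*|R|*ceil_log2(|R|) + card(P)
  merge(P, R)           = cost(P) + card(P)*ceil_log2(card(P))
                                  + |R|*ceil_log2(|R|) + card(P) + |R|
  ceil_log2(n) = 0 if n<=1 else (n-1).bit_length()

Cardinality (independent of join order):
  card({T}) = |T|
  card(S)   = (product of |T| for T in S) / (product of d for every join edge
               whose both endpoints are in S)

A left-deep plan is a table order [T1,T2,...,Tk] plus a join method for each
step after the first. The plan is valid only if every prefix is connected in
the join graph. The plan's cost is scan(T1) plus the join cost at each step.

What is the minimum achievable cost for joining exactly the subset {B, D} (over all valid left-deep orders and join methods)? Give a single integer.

Selinger DP over subsets of {B,D}:
  {D}: scan cost=100, card=100
  {B}: scan cost=200, card=200
  {BD}: card=4000; try (D,hash)→1800, (B,merge)→2700, (D,merge)→2800, (B,hash)→3400, (D,nl_idx)→5600, (B,nl)→20100 …(+1); best=1800 via (D,hash)

1800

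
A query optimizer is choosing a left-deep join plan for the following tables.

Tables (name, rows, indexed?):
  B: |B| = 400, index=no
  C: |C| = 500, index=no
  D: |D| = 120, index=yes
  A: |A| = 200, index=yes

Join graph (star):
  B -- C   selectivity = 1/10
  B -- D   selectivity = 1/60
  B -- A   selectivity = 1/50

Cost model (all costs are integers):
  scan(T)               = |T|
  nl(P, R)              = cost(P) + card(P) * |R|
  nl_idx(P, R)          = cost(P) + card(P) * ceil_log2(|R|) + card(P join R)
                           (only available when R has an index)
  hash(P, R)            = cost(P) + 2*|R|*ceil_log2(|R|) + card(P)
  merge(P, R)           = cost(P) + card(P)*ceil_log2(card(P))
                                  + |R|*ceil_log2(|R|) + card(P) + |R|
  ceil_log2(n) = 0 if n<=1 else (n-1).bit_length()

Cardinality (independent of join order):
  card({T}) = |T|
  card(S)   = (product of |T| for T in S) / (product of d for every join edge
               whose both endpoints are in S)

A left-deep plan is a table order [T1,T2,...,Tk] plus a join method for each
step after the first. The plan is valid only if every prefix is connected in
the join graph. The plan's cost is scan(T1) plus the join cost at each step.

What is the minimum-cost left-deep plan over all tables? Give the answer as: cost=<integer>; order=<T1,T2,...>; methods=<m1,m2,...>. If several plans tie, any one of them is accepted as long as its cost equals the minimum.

cost=18680; order=B,D,A,C; methods=hash,hash,hash

Selinger DP (subsets sized 1..n):
  {B}: scan cost=400, card=400
  {C}: scan cost=500, card=500
  {D}: scan cost=120, card=120
  {A}: scan cost=200, card=200
  {BC}: card=20000; try (B,hash)→8200, (C,merge)→9400, (B,merge)→9500, (C,hash)→9800, (C,nl)→200400, (B,nl)→200500; best=8200 via (B,hash)
  {BD}: card=800; try (D,hash)→2480, (D,nl_idx)→4000, (B,merge)→5080, (D,merge)→5360, (B,hash)→7440, (B,nl)→48120 …(+1); best=2480 via (D,hash)
  {AB}: card=1600; try (A,hash)→4000, (A,nl_idx)→5200, (B,merge)→6000, (A,merge)→6200, (B,hash)→7600, (B,nl)→80200 …(+1); best=4000 via (A,hash)
  {BCD}: card=40000; try (C,hash)→12280, (C,merge)→16280, (D,hash)→29880, (D,nl_idx)→188200, (D,merge)→329160, (C,nl)→402480 …(+1); best=12280 via (C,hash)
  {ABC}: card=80000; try (C,hash)→14600, (C,merge)→28200, (A,hash)→31400, (A,nl_idx)→248200, (A,merge)→330000, (C,nl)→804000 …(+1); best=14600 via (C,hash)
  {ABD}: card=3200; try (A,hash)→6480, (D,hash)→7280, (A,nl_idx)→12080, (A,merge)→13080, (D,nl_idx)→18400, (D,merge)→24160 …(+2); best=6480 via (A,hash)
  {ABCD}: card=160000; try (C,hash)→18680, (C,merge)→53080, (A,hash)→55480, (D,hash)→96280, (A,nl_idx)→492280, (A,merge)→694080 …(+5); best=18680 via (C,hash)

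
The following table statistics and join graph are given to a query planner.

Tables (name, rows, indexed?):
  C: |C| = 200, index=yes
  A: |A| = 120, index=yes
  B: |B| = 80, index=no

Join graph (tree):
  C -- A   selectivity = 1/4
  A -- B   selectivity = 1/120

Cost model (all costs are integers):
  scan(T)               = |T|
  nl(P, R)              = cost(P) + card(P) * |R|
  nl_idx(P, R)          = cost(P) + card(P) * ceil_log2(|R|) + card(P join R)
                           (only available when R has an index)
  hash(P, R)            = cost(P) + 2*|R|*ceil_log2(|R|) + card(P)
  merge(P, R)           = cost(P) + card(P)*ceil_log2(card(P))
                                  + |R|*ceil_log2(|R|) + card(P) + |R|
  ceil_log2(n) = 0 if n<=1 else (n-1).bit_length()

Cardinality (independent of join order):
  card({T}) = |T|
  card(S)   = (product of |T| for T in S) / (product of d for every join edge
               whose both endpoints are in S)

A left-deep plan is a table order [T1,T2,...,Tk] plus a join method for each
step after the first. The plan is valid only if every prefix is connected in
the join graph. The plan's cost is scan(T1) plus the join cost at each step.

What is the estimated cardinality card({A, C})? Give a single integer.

Tables in S: A(120), C(200)
Edges inside S: C-A(d=4)
numerator = 120 * 200 = 24000
denominator = 4 = 4
card(S) = 24000 / 4 = 6000

6000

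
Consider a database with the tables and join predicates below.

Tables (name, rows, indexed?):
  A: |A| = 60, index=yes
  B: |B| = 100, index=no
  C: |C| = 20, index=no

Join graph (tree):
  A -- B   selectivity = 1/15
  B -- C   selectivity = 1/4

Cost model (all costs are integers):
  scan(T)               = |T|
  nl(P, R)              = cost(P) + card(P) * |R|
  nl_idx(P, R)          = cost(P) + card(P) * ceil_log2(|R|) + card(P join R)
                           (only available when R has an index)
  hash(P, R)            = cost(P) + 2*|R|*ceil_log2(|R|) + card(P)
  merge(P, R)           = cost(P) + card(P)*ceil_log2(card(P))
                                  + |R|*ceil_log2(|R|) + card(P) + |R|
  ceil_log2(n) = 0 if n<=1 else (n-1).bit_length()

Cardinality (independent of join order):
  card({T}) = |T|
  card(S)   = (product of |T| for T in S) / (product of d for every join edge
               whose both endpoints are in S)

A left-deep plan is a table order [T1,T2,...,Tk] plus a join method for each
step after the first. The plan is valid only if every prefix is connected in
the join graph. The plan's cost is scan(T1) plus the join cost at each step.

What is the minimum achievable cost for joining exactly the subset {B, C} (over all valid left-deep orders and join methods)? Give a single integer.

400

Selinger DP over subsets of {B,C}:
  {B}: scan cost=100, card=100
  {C}: scan cost=20, card=20
  {BC}: card=500; try (C,hash)→400, (B,merge)→940, (C,merge)→1020, (B,hash)→1440, (B,nl)→2020, (C,nl)→2100; best=400 via (C,hash)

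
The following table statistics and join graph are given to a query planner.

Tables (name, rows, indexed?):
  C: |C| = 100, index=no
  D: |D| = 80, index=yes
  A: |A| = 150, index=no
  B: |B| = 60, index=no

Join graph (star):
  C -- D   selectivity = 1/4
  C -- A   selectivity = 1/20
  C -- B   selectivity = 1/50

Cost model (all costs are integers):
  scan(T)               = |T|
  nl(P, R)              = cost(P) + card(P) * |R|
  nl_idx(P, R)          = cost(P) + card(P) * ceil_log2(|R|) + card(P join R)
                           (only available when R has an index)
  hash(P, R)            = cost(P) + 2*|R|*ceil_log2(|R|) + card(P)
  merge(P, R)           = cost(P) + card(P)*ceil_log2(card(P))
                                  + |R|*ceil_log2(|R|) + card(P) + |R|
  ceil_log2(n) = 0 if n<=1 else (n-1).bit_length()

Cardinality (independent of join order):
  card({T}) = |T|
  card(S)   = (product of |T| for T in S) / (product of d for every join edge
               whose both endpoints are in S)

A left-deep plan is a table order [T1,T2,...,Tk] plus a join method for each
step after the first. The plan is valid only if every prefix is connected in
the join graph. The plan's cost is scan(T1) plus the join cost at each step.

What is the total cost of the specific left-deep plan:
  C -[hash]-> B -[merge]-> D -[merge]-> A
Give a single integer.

step 1: scan C: cost=100, card=100
step 2: join B via hash
    card(P join B) = 100*60/(50) = 120
    cost = 100 + 2*60*6 + 100 = 920
step 3: join D via merge
    card(P join D) = 120*80/(4) = 2400
    cost = 920 + 120*7 + 80*7 + 120 + 80 = 2520
step 4: join A via merge
    card(P join A) = 2400*150/(20) = 18000
    cost = 2520 + 2400*12 + 150*8 + 2400 + 150 = 35070

35070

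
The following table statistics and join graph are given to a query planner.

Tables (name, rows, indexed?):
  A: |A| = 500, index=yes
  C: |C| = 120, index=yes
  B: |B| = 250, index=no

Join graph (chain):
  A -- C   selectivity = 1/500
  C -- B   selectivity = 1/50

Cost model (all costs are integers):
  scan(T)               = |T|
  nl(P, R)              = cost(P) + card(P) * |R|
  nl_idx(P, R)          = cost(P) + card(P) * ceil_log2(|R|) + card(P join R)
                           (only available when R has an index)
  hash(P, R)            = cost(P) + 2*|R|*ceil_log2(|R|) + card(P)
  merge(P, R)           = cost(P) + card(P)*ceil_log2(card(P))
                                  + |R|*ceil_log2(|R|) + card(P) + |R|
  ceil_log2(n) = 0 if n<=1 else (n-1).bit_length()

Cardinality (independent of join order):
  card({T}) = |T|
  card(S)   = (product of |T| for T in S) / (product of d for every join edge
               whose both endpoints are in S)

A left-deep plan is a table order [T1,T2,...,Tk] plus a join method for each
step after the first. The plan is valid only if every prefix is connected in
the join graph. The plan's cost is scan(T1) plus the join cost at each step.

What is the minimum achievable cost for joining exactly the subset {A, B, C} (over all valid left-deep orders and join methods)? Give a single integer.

4530

Selinger DP over subsets of {A,B,C}:
  {A}: scan cost=500, card=500
  {C}: scan cost=120, card=120
  {B}: scan cost=250, card=250
  {AC}: card=120; try (A,nl_idx)→1320, (C,hash)→2680, (C,nl_idx)→4120, (A,merge)→6080, (C,merge)→6460, (A,hash)→9240 …(+2); best=1320 via (A,nl_idx)
  {BC}: card=600; try (C,hash)→2180, (C,nl_idx)→2600, (B,merge)→3330, (C,merge)→3460, (B,hash)→4240, (B,nl)→30120 …(+1); best=2180 via (C,hash)
  {ABC}: card=600; try (B,merge)→4530, (B,hash)→5440, (A,nl_idx)→8180, (A,hash)→11780, (A,merge)→13780, (B,nl)→31320 …(+1); best=4530 via (B,merge)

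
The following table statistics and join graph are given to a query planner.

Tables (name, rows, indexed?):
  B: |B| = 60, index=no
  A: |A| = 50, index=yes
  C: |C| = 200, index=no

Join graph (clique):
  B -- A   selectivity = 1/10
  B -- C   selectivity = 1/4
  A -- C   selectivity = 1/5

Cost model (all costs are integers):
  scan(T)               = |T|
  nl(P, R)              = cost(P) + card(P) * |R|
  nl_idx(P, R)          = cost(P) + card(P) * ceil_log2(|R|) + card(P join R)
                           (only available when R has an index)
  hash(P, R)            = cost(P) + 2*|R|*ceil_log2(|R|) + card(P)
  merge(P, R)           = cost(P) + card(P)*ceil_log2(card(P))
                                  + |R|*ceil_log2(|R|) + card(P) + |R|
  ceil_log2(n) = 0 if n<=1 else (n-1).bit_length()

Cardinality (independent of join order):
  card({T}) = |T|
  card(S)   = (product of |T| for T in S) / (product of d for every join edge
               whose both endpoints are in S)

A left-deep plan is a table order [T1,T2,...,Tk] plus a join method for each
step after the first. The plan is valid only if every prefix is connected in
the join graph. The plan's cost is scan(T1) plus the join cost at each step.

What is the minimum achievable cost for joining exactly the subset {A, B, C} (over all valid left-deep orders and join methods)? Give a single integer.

3720

Selinger DP over subsets of {A,B,C}:
  {B}: scan cost=60, card=60
  {A}: scan cost=50, card=50
  {C}: scan cost=200, card=200
  {AB}: card=300; try (A,hash)→720, (A,nl_idx)→720, (B,hash)→820, (B,merge)→820, (A,merge)→830, (B,nl)→3050 …(+1); best=720 via (A,hash)
  {BC}: card=3000; try (B,hash)→1120, (C,merge)→2280, (B,merge)→2420, (C,hash)→3320, (C,nl)→12060, (B,nl)→12200; best=1120 via (B,hash)
  {AC}: card=2000; try (A,hash)→1000, (C,merge)→2200, (A,merge)→2350, (C,hash)→3300, (A,nl_idx)→3400, (C,nl)→10050 …(+1); best=1000 via (A,hash)
  {ABC}: card=3000; try (B,hash)→3720, (C,hash)→4220, (A,hash)→4720, (C,merge)→5520, (A,nl_idx)→22120, (B,merge)→25420 …(+4); best=3720 via (B,hash)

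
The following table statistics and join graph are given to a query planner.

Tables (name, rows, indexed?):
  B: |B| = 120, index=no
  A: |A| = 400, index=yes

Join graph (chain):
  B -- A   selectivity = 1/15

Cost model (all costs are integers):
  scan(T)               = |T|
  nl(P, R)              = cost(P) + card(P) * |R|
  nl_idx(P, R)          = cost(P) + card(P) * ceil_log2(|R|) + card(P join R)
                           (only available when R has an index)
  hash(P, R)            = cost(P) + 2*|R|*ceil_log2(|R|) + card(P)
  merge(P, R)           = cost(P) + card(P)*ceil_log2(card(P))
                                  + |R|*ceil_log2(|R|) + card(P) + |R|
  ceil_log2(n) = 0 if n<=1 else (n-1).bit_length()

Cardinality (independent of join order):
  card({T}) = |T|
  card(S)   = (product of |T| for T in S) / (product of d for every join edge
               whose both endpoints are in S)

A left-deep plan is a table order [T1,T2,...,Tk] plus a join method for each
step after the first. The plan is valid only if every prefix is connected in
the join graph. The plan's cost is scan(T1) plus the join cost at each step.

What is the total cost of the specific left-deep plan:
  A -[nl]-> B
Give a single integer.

step 1: scan A: cost=400, card=400
step 2: join B via nl
    card(P join B) = 400*120/(15) = 3200
    cost = 400 + 400*120 = 48400

48400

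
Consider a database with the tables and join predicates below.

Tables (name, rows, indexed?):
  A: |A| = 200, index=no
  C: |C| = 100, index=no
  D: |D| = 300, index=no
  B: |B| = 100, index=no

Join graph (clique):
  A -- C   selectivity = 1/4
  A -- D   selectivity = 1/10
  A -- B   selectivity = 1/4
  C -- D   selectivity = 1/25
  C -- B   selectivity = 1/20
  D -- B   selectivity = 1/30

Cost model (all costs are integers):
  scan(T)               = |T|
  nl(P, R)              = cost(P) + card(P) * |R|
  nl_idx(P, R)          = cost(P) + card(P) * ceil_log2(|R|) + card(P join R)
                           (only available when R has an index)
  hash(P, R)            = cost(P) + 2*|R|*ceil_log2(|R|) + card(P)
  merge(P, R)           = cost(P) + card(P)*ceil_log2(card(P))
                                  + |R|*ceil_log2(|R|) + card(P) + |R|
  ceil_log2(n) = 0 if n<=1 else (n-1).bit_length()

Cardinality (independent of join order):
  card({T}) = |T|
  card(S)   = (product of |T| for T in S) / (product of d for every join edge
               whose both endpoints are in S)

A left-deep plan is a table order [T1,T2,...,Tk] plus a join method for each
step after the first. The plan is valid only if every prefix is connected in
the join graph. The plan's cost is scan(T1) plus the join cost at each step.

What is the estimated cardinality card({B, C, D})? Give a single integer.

200

Tables in S: B(100), C(100), D(300)
Edges inside S: C-D(d=25), C-B(d=20), D-B(d=30)
numerator = 100 * 100 * 300 = 3000000
denominator = 25 * 20 * 30 = 15000
card(S) = 3000000 / 15000 = 200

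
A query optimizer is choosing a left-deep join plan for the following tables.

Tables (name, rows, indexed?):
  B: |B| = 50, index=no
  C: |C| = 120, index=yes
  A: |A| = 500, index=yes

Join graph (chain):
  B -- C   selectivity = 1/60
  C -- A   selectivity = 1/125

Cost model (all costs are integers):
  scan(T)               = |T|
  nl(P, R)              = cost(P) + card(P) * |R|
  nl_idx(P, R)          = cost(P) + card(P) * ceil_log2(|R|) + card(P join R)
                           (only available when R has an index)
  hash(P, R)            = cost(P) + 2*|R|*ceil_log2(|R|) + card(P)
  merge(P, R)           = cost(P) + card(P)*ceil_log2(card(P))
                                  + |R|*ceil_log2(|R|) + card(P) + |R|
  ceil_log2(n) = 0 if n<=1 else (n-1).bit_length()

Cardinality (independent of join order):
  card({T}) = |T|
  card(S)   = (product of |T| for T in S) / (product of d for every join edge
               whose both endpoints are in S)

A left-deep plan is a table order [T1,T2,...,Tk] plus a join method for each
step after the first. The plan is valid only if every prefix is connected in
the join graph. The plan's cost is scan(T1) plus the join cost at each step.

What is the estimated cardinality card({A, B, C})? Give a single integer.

400

Tables in S: A(500), B(50), C(120)
Edges inside S: B-C(d=60), C-A(d=125)
numerator = 500 * 50 * 120 = 3000000
denominator = 60 * 125 = 7500
card(S) = 3000000 / 7500 = 400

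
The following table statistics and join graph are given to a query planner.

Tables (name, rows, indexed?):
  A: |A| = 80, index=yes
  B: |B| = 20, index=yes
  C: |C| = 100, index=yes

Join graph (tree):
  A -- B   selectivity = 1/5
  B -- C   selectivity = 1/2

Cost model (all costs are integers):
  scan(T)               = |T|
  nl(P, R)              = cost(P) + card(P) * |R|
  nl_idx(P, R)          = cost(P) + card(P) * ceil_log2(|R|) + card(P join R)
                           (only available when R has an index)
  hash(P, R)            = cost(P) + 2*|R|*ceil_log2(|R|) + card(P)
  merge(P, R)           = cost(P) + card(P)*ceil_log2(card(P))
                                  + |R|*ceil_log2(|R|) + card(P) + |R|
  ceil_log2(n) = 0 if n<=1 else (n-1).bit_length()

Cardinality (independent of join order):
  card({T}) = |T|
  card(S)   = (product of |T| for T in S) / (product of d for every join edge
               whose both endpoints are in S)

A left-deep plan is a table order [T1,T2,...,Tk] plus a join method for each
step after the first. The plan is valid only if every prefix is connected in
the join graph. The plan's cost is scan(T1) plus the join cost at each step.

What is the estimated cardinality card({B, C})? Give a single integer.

Tables in S: B(20), C(100)
Edges inside S: B-C(d=2)
numerator = 20 * 100 = 2000
denominator = 2 = 2
card(S) = 2000 / 2 = 1000

1000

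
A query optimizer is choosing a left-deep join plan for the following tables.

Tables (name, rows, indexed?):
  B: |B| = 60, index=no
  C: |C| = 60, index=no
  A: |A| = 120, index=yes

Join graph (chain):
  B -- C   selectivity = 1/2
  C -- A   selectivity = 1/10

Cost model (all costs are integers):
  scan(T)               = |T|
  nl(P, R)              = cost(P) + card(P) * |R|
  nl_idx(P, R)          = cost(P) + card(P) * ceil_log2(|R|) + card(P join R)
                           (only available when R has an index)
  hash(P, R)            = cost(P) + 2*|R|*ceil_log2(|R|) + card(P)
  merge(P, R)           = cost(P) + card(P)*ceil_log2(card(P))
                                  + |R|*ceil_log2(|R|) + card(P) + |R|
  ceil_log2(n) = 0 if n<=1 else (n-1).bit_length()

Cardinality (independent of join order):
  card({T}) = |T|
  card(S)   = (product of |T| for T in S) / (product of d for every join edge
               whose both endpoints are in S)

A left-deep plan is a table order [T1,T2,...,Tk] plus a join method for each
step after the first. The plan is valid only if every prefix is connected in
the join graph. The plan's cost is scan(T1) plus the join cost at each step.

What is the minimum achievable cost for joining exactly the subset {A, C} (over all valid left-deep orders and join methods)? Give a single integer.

960

Selinger DP over subsets of {A,C}:
  {C}: scan cost=60, card=60
  {A}: scan cost=120, card=120
  {AC}: card=720; try (C,hash)→960, (A,nl_idx)→1200, (A,merge)→1440, (C,merge)→1500, (A,hash)→1800, (A,nl)→7260 …(+1); best=960 via (C,hash)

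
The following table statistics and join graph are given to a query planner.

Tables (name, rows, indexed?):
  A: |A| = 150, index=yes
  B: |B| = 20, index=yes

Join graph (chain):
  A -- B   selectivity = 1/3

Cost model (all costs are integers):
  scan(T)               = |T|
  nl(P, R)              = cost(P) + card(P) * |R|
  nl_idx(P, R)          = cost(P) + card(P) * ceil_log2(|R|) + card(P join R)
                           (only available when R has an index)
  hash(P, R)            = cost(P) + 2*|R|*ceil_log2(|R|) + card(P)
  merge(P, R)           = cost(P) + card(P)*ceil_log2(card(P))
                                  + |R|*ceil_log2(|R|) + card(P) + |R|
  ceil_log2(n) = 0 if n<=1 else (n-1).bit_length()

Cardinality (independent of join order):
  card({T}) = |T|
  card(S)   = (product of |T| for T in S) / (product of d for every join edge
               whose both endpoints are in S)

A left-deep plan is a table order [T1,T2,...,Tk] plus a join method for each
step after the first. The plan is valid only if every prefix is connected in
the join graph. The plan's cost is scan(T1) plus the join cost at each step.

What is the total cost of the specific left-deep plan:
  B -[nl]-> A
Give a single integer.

step 1: scan B: cost=20, card=20
step 2: join A via nl
    card(P join A) = 20*150/(3) = 1000
    cost = 20 + 20*150 = 3020

3020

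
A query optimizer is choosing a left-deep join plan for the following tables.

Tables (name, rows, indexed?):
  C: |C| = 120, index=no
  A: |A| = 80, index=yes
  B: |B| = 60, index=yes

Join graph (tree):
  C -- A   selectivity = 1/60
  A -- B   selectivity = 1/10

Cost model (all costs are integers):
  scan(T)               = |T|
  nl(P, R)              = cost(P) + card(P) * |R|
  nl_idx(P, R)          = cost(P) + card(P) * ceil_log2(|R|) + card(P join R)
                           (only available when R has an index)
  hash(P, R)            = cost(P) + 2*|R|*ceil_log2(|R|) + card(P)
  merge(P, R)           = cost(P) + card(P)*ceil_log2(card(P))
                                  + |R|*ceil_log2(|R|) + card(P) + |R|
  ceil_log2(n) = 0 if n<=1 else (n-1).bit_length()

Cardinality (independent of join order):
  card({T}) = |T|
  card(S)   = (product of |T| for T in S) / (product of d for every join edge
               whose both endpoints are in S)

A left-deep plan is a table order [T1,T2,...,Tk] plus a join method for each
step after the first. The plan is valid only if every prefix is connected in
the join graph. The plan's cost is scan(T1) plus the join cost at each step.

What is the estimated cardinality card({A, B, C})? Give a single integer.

Tables in S: A(80), B(60), C(120)
Edges inside S: C-A(d=60), A-B(d=10)
numerator = 80 * 60 * 120 = 576000
denominator = 60 * 10 = 600
card(S) = 576000 / 600 = 960

960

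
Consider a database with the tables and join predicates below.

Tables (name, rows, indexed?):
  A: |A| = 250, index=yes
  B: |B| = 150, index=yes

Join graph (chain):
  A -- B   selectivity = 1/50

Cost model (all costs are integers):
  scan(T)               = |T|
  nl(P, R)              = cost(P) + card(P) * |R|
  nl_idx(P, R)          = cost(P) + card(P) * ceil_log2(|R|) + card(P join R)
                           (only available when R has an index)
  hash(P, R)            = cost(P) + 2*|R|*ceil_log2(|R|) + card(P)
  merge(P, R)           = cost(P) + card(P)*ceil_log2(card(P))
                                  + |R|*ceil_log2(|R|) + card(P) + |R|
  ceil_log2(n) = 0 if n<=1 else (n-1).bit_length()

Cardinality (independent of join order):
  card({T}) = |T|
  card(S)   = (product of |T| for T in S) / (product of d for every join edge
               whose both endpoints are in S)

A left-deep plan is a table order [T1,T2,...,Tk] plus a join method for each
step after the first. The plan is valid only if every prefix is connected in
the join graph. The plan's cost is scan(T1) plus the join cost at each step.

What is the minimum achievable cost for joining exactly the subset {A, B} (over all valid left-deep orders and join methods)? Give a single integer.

2100

Selinger DP over subsets of {A,B}:
  {A}: scan cost=250, card=250
  {B}: scan cost=150, card=150
  {AB}: card=750; try (A,nl_idx)→2100, (B,hash)→2900, (B,nl_idx)→3000, (A,merge)→3750, (B,merge)→3850, (A,hash)→4300 …(+2); best=2100 via (A,nl_idx)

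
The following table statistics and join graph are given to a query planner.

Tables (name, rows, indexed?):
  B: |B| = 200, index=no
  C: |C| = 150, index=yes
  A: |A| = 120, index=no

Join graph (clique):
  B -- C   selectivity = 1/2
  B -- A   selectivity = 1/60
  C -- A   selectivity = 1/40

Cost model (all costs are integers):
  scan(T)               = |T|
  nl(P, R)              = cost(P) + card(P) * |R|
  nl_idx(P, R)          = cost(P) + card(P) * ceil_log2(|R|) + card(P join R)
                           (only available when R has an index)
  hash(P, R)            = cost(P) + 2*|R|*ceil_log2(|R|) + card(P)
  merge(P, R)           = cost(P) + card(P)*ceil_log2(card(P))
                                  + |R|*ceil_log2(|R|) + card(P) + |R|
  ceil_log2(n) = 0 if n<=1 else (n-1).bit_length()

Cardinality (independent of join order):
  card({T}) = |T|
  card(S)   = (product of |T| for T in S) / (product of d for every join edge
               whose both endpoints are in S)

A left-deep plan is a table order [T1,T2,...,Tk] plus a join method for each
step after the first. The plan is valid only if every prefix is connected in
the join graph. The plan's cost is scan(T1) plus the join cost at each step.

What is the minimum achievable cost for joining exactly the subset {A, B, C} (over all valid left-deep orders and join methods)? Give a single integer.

Selinger DP over subsets of {A,B,C}:
  {B}: scan cost=200, card=200
  {C}: scan cost=150, card=150
  {A}: scan cost=120, card=120
  {BC}: card=15000; try (C,hash)→2800, (B,merge)→3300, (C,merge)→3350, (B,hash)→3500, (C,nl_idx)→16800, (B,nl)→30150 …(+1); best=2800 via (C,hash)
  {AB}: card=400; try (A,hash)→2080, (B,merge)→2880, (A,merge)→2960, (B,hash)→3440, (B,nl)→24120, (A,nl)→24200; best=2080 via (A,hash)
  {AC}: card=450; try (C,nl_idx)→1530, (A,hash)→1980, (C,merge)→2430, (A,merge)→2460, (C,hash)→2640, (C,nl)→18120 …(+1); best=1530 via (C,nl_idx)
  {ABC}: card=750; try (C,hash)→4880, (B,hash)→5180, (C,nl_idx)→6030, (C,merge)→7430, (B,merge)→7830, (A,hash)→19480 …(+4); best=4880 via (C,hash)

4880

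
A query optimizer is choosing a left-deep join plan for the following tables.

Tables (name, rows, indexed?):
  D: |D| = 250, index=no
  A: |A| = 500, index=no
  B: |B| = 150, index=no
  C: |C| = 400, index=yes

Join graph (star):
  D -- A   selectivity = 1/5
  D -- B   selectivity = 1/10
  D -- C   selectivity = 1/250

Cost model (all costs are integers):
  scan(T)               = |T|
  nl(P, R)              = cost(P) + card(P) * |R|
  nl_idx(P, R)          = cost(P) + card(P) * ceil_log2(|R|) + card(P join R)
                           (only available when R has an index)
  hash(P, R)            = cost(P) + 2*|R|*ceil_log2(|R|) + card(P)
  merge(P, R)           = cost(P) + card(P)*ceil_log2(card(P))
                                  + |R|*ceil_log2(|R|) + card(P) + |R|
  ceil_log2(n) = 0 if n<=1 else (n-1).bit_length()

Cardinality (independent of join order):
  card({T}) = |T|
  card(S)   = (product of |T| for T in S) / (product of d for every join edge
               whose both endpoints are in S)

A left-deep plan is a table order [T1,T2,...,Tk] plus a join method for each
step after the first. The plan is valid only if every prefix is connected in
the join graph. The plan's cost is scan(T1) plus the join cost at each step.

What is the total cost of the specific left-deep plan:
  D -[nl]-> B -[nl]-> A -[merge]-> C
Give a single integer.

step 1: scan D: cost=250, card=250
step 2: join B via nl
    card(P join B) = 250*150/(10) = 3750
    cost = 250 + 250*150 = 37750
step 3: join A via nl
    card(P join A) = 3750*500/(5) = 375000
    cost = 37750 + 3750*500 = 1912750
step 4: join C via merge
    card(P join C) = 375000*400/(250) = 600000
    cost = 1912750 + 375000*19 + 400*9 + 375000 + 400 = 9416750

9416750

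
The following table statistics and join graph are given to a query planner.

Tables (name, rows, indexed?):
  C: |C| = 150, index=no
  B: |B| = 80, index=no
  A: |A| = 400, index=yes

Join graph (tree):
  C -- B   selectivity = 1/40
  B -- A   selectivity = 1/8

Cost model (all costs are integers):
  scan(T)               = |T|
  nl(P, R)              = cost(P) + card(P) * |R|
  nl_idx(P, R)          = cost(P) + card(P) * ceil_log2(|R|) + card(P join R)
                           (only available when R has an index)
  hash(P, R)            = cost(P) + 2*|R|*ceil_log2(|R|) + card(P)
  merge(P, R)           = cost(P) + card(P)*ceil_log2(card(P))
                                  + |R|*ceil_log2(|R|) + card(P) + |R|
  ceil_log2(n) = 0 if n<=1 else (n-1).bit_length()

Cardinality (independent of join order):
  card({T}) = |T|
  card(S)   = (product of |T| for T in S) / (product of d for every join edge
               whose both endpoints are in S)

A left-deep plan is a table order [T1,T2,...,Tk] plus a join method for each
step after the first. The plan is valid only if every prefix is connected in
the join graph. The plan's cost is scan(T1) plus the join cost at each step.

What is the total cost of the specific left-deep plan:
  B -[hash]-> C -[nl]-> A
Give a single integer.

step 1: scan B: cost=80, card=80
step 2: join C via hash
    card(P join C) = 80*150/(40) = 300
    cost = 80 + 2*150*8 + 80 = 2560
step 3: join A via nl
    card(P join A) = 300*400/(8) = 15000
    cost = 2560 + 300*400 = 122560

122560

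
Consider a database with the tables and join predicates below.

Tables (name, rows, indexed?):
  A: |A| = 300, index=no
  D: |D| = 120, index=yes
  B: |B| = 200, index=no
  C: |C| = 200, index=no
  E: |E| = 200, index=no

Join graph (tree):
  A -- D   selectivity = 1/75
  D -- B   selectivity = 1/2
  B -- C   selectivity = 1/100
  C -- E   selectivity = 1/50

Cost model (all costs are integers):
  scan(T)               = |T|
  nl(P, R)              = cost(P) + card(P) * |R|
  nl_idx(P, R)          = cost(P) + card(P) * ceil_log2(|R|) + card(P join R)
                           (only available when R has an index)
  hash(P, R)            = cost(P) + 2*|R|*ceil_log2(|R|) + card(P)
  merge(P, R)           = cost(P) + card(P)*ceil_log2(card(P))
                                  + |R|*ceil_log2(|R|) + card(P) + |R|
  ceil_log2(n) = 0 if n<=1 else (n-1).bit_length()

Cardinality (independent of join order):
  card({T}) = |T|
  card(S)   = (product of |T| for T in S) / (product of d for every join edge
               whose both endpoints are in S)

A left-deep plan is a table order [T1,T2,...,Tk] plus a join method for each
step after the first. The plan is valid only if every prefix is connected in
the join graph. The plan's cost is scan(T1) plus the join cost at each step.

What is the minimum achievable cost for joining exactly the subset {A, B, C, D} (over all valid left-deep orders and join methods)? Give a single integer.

35080

Selinger DP over subsets of {A,B,C,D}:
  {A}: scan cost=300, card=300
  {D}: scan cost=120, card=120
  {B}: scan cost=200, card=200
  {C}: scan cost=200, card=200
  {AD}: card=480; try (D,hash)→2280, (D,nl_idx)→2880, (A,merge)→4080, (D,merge)→4260, (A,hash)→5640, (A,nl)→36120 …(+1); best=2280 via (D,hash)
  {BD}: card=12000; try (D,hash)→2080, (B,merge)→2880, (D,merge)→2960, (B,hash)→3440, (D,nl_idx)→13600, (B,nl)→24120 …(+1); best=2080 via (D,hash)
  {BC}: card=400; try (C,hash)→3600, (B,hash)→3600, (C,merge)→3800, (B,merge)→3800, (C,nl)→40200, (B,nl)→40200; best=3600 via (C,hash)
  {ABD}: card=48000; try (B,hash)→5960, (B,merge)→8880, (A,hash)→19480, (B,nl)→98280, (A,merge)→185080, (A,nl)→3602080; best=5960 via (B,hash)
  {BCD}: card=24000; try (D,hash)→5680, (D,merge)→8560, (C,hash)→17280, (D,nl_idx)→30400, (D,nl)→51600, (C,merge)→183880 …(+1); best=5680 via (D,hash)
  {ABCD}: card=96000; try (A,hash)→35080, (C,hash)→57160, (A,merge)→392680, (C,merge)→823760, (A,nl)→7205680, (C,nl)→9605960; best=35080 via (A,hash)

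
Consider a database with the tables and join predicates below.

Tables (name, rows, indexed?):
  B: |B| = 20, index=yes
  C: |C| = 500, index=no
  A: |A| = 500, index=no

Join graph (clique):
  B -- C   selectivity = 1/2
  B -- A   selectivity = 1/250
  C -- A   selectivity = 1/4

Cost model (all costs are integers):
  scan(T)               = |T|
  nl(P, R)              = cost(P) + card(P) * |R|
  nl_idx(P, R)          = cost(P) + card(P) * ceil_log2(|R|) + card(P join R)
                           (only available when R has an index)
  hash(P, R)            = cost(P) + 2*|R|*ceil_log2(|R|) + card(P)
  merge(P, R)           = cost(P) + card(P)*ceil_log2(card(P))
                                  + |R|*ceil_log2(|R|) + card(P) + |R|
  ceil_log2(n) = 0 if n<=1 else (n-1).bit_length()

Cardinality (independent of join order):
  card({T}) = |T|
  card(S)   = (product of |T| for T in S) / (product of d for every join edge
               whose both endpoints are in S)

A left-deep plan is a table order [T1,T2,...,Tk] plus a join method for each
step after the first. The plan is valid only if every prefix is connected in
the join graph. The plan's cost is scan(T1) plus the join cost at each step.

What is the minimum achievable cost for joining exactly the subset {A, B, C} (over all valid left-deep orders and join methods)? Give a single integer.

Selinger DP over subsets of {A,B,C}:
  {B}: scan cost=20, card=20
  {C}: scan cost=500, card=500
  {A}: scan cost=500, card=500
  {BC}: card=5000; try (B,hash)→1200, (C,merge)→5140, (B,merge)→5620, (B,nl_idx)→8000, (C,hash)→9040, (C,nl)→10020 …(+1); best=1200 via (B,hash)
  {AB}: card=40; try (B,hash)→1200, (B,nl_idx)→3040, (A,merge)→5140, (B,merge)→5620, (A,hash)→9040, (A,nl)→10020 …(+1); best=1200 via (B,hash)
  {AC}: card=62500; try (C,hash)→10000, (A,hash)→10000, (C,merge)→10500, (A,merge)→10500, (C,nl)→250500, (A,nl)→250500; best=10000 via (C,hash)
  {ABC}: card=2500; try (C,merge)→6480, (C,hash)→10240, (A,hash)→15200, (C,nl)→21200, (B,hash)→72700, (A,merge)→76200 …(+4); best=6480 via (C,merge)

6480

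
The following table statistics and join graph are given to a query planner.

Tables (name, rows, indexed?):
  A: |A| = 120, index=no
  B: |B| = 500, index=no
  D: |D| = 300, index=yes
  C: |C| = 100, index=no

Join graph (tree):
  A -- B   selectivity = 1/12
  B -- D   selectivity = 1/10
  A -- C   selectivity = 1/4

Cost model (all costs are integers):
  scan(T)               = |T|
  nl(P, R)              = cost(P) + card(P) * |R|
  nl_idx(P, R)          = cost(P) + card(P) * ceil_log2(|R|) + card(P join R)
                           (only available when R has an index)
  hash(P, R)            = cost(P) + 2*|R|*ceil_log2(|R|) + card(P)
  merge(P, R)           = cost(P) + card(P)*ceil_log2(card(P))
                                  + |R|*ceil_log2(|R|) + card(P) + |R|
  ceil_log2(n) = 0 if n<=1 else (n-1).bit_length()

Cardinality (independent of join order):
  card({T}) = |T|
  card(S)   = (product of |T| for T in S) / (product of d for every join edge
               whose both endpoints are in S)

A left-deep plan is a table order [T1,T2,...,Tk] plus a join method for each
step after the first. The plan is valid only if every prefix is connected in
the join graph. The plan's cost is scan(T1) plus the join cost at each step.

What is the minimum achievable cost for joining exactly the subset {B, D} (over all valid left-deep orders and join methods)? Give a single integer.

6400

Selinger DP over subsets of {B,D}:
  {B}: scan cost=500, card=500
  {D}: scan cost=300, card=300
  {BD}: card=15000; try (D,hash)→6400, (B,merge)→8300, (D,merge)→8500, (B,hash)→9600, (D,nl_idx)→20000, (B,nl)→150300 …(+1); best=6400 via (D,hash)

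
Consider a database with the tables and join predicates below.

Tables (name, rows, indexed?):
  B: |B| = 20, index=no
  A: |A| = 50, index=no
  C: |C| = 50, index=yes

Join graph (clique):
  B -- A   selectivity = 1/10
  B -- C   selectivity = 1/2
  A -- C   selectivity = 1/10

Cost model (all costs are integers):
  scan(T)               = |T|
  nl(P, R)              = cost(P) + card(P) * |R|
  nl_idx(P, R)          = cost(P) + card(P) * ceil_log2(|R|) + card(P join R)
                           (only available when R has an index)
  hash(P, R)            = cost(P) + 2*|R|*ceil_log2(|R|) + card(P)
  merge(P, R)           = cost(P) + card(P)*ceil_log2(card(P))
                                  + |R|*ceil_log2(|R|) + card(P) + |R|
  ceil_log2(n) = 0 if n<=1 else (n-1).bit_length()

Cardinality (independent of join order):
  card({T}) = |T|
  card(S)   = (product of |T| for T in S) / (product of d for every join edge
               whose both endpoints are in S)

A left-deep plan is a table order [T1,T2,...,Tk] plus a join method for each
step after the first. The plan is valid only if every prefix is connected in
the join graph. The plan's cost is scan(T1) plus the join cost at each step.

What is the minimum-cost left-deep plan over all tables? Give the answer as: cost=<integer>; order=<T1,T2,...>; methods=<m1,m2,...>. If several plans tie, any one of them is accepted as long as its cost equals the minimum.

cost=1000; order=A,B,C; methods=hash,hash

Selinger DP (subsets sized 1..n):
  {B}: scan cost=20, card=20
  {A}: scan cost=50, card=50
  {C}: scan cost=50, card=50
  {AB}: card=100; try (B,hash)→300, (A,merge)→490, (B,merge)→520, (A,hash)→640, (A,nl)→1020, (B,nl)→1050; best=300 via (B,hash)
  {BC}: card=500; try (B,hash)→300, (C,merge)→490, (B,merge)→520, (C,hash)→640, (C,nl_idx)→640, (C,nl)→1020 …(+1); best=300 via (B,hash)
  {AC}: card=250; try (C,nl_idx)→600, (C,hash)→700, (A,hash)→700, (C,merge)→750, (A,merge)→750, (C,nl)→2550 …(+1); best=600 via (C,nl_idx)
  {ABC}: card=250; try (C,hash)→1000, (B,hash)→1050, (C,nl_idx)→1150, (A,hash)→1400, (C,merge)→1450, (B,merge)→2970 …(+4); best=1000 via (C,hash)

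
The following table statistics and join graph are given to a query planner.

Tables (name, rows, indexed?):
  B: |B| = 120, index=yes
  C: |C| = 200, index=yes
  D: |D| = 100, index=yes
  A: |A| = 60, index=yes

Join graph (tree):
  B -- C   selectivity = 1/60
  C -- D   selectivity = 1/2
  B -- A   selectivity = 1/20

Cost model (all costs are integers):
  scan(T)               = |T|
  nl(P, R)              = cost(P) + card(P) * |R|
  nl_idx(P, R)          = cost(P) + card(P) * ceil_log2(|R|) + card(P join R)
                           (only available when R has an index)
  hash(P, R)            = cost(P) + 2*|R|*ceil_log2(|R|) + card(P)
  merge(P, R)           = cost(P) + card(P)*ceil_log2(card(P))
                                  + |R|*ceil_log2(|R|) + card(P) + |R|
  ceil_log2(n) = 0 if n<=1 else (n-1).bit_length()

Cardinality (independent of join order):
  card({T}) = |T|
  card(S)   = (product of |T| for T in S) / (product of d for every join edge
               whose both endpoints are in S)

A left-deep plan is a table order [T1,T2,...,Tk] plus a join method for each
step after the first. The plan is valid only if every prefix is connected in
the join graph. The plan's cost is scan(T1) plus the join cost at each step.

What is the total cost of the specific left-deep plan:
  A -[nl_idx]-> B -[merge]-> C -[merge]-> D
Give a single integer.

step 1: scan A: cost=60, card=60
step 2: join B via nl_idx
    card(P join B) = 60*120/(20) = 360
    cost = 60 + 60*7 + 360 = 840
step 3: join C via merge
    card(P join C) = 360*200/(60) = 1200
    cost = 840 + 360*9 + 200*8 + 360 + 200 = 6240
step 4: join D via merge
    card(P join D) = 1200*100/(2) = 60000
    cost = 6240 + 1200*11 + 100*7 + 1200 + 100 = 21440

21440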